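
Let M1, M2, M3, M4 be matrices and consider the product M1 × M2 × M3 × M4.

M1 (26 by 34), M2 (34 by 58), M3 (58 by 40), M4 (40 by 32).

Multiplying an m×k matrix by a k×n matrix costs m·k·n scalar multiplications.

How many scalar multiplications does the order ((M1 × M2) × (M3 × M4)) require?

(M1 × M2): 26×34 by 34×58 → 26×58, cost 26·34·58 = 51272
(M3 × M4): 58×40 by 40×32 → 58×32, cost 58·40·32 = 74240
((M1 × M2) × (M3 × M4)): 26×58 by 58×32 → 26×32, cost 26·58·32 = 48256; cumulative 173768
Total: 173768 scalar multiplications.

173768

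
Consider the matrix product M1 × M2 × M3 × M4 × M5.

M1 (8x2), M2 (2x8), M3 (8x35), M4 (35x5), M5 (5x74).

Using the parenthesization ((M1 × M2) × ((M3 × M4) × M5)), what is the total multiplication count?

9224

(M1 × M2): 8×2 by 2×8 → 8×8, cost 8·2·8 = 128
(M3 × M4): 8×35 by 35×5 → 8×5, cost 8·35·5 = 1400
((M3 × M4) × M5): 8×5 by 5×74 → 8×74, cost 8·5·74 = 2960; cumulative 4360
((M1 × M2) × ((M3 × M4) × M5)): 8×8 by 8×74 → 8×74, cost 8·8·74 = 4736; cumulative 9224
Total: 9224 scalar multiplications.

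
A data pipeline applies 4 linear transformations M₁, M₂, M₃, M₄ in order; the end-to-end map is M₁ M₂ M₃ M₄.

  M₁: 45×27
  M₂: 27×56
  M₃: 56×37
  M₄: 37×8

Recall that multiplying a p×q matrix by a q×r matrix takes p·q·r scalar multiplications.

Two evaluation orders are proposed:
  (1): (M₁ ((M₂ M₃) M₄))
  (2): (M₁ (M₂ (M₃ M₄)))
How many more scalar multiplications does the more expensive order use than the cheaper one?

Order (1) = (M₁ ((M₂ M₃) M₄)): (M₂ M₃): 27×56 by 56×37 → 27×37, cost 27·56·37 = 55944; ((M₂ M₃) M₄): 27×37 by 37×8 → 27×8, cost 27·37·8 = 7992; cumulative 63936; (M₁ ((M₂ M₃) M₄)): 45×27 by 27×8 → 45×8, cost 45·27·8 = 9720; cumulative 73656. Total 73656.
Order (2) = (M₁ (M₂ (M₃ M₄))): (M₃ M₄): 56×37 by 37×8 → 56×8, cost 56·37·8 = 16576; (M₂ (M₃ M₄)): 27×56 by 56×8 → 27×8, cost 27·56·8 = 12096; cumulative 28672; (M₁ (M₂ (M₃ M₄))): 45×27 by 27×8 → 45×8, cost 45·27·8 = 9720; cumulative 38392. Total 38392.
Difference: |73656 − 38392| = 35264.

35264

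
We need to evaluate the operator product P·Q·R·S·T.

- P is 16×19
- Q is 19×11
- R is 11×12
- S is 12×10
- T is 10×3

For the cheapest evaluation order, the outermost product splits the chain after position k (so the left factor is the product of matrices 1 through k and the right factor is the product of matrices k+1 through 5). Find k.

1

Adjacent pairs: PQ = 16·19·11 = 3344; QR = 19·11·12 = 2508; RS = 11·12·10 = 1320; ST = 12·10·3 = 360.
Length 3: P..R: k=1: 0+2508+16·19·12=6156; k=2: 3344+0+16·11·12=5456 → min 5456 | Q..S: k=2: 0+1320+19·11·10=3410; k=3: 2508+0+19·12·10=4788 → min 3410 | R..T: k=3: 0+360+11·12·3=756; k=4: 1320+0+11·10·3=1650 → min 756.
Length 4: P..S: k=1: 0+3410+16·19·10=6450; k=2: 3344+1320+16·11·10=6424; k=3: 5456+0+16·12·10=7376 → min 6424 | Q..T: k=2: 0+756+19·11·3=1383; k=3: 2508+360+19·12·3=3552; k=4: 3410+0+19·10·3=3980 → min 1383.
Top-level splits: k=1: (P..P)·(Q..T) → 0+1383+16·19·3 = 2295; k=2: (P..Q)·(R..T) → 3344+756+16·11·3 = 4628; k=3: (P..R)·(S..T) → 5456+360+16·12·3 = 6392; k=4: (P..S)·(T..T) → 6424+0+16·10·3 = 6904.
Best split is after P, i.e. k = 1.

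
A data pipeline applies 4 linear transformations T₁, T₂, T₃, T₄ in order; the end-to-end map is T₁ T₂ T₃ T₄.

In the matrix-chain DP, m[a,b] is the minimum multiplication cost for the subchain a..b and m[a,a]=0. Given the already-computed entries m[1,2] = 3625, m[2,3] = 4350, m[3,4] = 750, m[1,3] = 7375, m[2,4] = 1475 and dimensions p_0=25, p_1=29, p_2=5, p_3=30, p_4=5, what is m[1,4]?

m[1,4] = min over k∈[1,3] of m[1,k]+m[k+1,4]+p_{0}·p_k·p_{4}.
k=1: 0 + 1475 + 25·29·5 = 5100; k=2: 3625 + 750 + 25·5·5 = 5000; k=3: 7375 + 0 + 25·30·5 = 11125.
Minimum: 5000 at k=2.

5000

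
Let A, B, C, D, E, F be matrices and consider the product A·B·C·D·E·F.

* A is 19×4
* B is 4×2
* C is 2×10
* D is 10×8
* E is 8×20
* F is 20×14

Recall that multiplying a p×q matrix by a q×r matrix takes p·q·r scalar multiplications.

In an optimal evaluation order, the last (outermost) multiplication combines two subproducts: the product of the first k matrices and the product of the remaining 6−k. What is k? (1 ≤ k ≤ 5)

2

Adjacent pairs: AB = 19·4·2 = 152; BC = 4·2·10 = 80; CD = 2·10·8 = 160; DE = 10·8·20 = 1600; EF = 8·20·14 = 2240.
Length 3: A..C: k=1: 0+80+19·4·10=840; k=2: 152+0+19·2·10=532 → min 532 | B..D: k=2: 0+160+4·2·8=224; k=3: 80+0+4·10·8=400 → min 224 | C..E: k=3: 0+1600+2·10·20=2000; k=4: 160+0+2·8·20=480 → min 480 | D..F: k=4: 0+2240+10·8·14=3360; k=5: 1600+0+10·20·14=4400 → min 3360.
Length 4: A..D: k=1: 0+224+19·4·8=832; k=2: 152+160+19·2·8=616; k=3: 532+0+19·10·8=2052 → min 616 | B..E: k=2: 0+480+4·2·20=640; k=3: 80+1600+4·10·20=2480; k=4: 224+0+4·8·20=864 → min 640 | C..F: k=3: 0+3360+2·10·14=3640; k=4: 160+2240+2·8·14=2624; k=5: 480+0+2·20·14=1040 → min 1040.
Length 5: A..E: k=1: 0+640+19·4·20=2160; k=2: 152+480+19·2·20=1392; k=3: 532+1600+19·10·20=5932; k=4: 616+0+19·8·20=3656 → min 1392 | B..F: k=2: 0+1040+4·2·14=1152; k=3: 80+3360+4·10·14=4000; k=4: 224+2240+4·8·14=2912; k=5: 640+0+4·20·14=1760 → min 1152.
Top-level splits: k=1: (A..A)·(B..F) → 0+1152+19·4·14 = 2216; k=2: (A..B)·(C..F) → 152+1040+19·2·14 = 1724; k=3: (A..C)·(D..F) → 532+3360+19·10·14 = 6552; k=4: (A..D)·(E..F) → 616+2240+19·8·14 = 4984; k=5: (A..E)·(F..F) → 1392+0+19·20·14 = 6712.
Best split is after B, i.e. k = 2.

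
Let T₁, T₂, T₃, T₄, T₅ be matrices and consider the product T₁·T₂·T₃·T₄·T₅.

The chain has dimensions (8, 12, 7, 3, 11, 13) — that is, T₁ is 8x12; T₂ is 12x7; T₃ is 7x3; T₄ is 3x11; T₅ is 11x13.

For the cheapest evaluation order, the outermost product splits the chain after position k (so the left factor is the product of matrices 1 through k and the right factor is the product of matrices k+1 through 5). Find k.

Adjacent pairs: T₁T₂ = 8·12·7 = 672; T₂T₃ = 12·7·3 = 252; T₃T₄ = 7·3·11 = 231; T₄T₅ = 3·11·13 = 429.
Length 3: T₁..T₃: k=1: 0+252+8·12·3=540; k=2: 672+0+8·7·3=840 → min 540 | T₂..T₄: k=2: 0+231+12·7·11=1155; k=3: 252+0+12·3·11=648 → min 648 | T₃..T₅: k=3: 0+429+7·3·13=702; k=4: 231+0+7·11·13=1232 → min 702.
Length 4: T₁..T₄: k=1: 0+648+8·12·11=1704; k=2: 672+231+8·7·11=1519; k=3: 540+0+8·3·11=804 → min 804 | T₂..T₅: k=2: 0+702+12·7·13=1794; k=3: 252+429+12·3·13=1149; k=4: 648+0+12·11·13=2364 → min 1149.
Top-level splits: k=1: (T₁..T₁)·(T₂..T₅) → 0+1149+8·12·13 = 2397; k=2: (T₁..T₂)·(T₃..T₅) → 672+702+8·7·13 = 2102; k=3: (T₁..T₃)·(T₄..T₅) → 540+429+8·3·13 = 1281; k=4: (T₁..T₄)·(T₅..T₅) → 804+0+8·11·13 = 1948.
Best split is after T₃, i.e. k = 3.

3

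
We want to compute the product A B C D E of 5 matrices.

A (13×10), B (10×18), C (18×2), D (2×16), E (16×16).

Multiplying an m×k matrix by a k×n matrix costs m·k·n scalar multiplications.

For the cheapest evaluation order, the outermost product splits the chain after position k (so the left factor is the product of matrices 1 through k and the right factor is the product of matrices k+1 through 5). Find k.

Adjacent pairs: AB = 13·10·18 = 2340; BC = 10·18·2 = 360; CD = 18·2·16 = 576; DE = 2·16·16 = 512.
Length 3: A..C: k=1: 0+360+13·10·2=620; k=2: 2340+0+13·18·2=2808 → min 620 | B..D: k=2: 0+576+10·18·16=3456; k=3: 360+0+10·2·16=680 → min 680 | C..E: k=3: 0+512+18·2·16=1088; k=4: 576+0+18·16·16=5184 → min 1088.
Length 4: A..D: k=1: 0+680+13·10·16=2760; k=2: 2340+576+13·18·16=6660; k=3: 620+0+13·2·16=1036 → min 1036 | B..E: k=2: 0+1088+10·18·16=3968; k=3: 360+512+10·2·16=1192; k=4: 680+0+10·16·16=3240 → min 1192.
Top-level splits: k=1: (A..A)·(B..E) → 0+1192+13·10·16 = 3272; k=2: (A..B)·(C..E) → 2340+1088+13·18·16 = 7172; k=3: (A..C)·(D..E) → 620+512+13·2·16 = 1548; k=4: (A..D)·(E..E) → 1036+0+13·16·16 = 4364.
Best split is after C, i.e. k = 3.

3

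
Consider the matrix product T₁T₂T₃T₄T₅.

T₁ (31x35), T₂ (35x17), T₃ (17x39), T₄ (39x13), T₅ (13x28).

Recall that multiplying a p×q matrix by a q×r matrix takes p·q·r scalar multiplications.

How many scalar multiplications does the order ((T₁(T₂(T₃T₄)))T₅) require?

(T₃T₄): 17×39 by 39×13 → 17×13, cost 17·39·13 = 8619
(T₂(T₃T₄)): 35×17 by 17×13 → 35×13, cost 35·17·13 = 7735; cumulative 16354
(T₁(T₂(T₃T₄))): 31×35 by 35×13 → 31×13, cost 31·35·13 = 14105; cumulative 30459
((T₁(T₂(T₃T₄)))T₅): 31×13 by 13×28 → 31×28, cost 31·13·28 = 11284; cumulative 41743
Total: 41743 scalar multiplications.

41743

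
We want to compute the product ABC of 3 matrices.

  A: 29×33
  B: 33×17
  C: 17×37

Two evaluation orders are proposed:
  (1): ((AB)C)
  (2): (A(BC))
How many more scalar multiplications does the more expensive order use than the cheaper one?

21656

Order (1) = ((AB)C): (AB): 29×33 by 33×17 → 29×17, cost 29·33·17 = 16269; ((AB)C): 29×17 by 17×37 → 29×37, cost 29·17·37 = 18241; cumulative 34510. Total 34510.
Order (2) = (A(BC)): (BC): 33×17 by 17×37 → 33×37, cost 33·17·37 = 20757; (A(BC)): 29×33 by 33×37 → 29×37, cost 29·33·37 = 35409; cumulative 56166. Total 56166.
Difference: |34510 − 56166| = 21656.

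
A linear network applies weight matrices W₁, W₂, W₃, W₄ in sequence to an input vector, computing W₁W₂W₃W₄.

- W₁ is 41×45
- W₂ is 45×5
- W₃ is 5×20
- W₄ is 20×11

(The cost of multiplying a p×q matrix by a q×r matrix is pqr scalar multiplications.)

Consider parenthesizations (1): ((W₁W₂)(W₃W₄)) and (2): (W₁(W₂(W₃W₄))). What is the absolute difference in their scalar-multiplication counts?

Order (1) = ((W₁W₂)(W₃W₄)): (W₁W₂): 41×45 by 45×5 → 41×5, cost 41·45·5 = 9225; (W₃W₄): 5×20 by 20×11 → 5×11, cost 5·20·11 = 1100; ((W₁W₂)(W₃W₄)): 41×5 by 5×11 → 41×11, cost 41·5·11 = 2255; cumulative 12580. Total 12580.
Order (2) = (W₁(W₂(W₃W₄))): (W₃W₄): 5×20 by 20×11 → 5×11, cost 5·20·11 = 1100; (W₂(W₃W₄)): 45×5 by 5×11 → 45×11, cost 45·5·11 = 2475; cumulative 3575; (W₁(W₂(W₃W₄))): 41×45 by 45×11 → 41×11, cost 41·45·11 = 20295; cumulative 23870. Total 23870.
Difference: |12580 − 23870| = 11290.

11290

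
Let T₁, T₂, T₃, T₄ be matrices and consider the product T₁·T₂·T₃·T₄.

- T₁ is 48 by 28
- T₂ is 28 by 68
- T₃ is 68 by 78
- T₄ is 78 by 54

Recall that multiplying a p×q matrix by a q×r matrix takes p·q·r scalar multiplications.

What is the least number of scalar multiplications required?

339024

Adjacent pairs: T₁T₂ = 48·28·68 = 91392; T₂T₃ = 28·68·78 = 148512; T₃T₄ = 68·78·54 = 286416.
Length 3: T₁..T₃: k=1: 0+148512+48·28·78=253344; k=2: 91392+0+48·68·78=345984 → min 253344 | T₂..T₄: k=2: 0+286416+28·68·54=389232; k=3: 148512+0+28·78·54=266448 → min 266448.
Length 4: T₁..T₄: k=1: 0+266448+48·28·54=339024; k=2: 91392+286416+48·68·54=554064; k=3: 253344+0+48·78·54=455520 → min 339024.
Optimal order: (T₁·((T₂·T₃)·T₄)) with cost 339024.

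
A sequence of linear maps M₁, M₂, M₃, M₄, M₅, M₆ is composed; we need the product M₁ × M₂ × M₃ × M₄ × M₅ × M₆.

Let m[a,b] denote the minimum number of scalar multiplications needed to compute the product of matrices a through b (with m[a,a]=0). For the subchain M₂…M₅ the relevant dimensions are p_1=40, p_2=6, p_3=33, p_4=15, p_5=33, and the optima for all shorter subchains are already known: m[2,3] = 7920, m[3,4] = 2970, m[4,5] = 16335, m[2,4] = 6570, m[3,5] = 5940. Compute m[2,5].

13860

m[2,5] = min over k∈[2,4] of m[2,k]+m[k+1,5]+p_{1}·p_k·p_{5}.
k=2: 0 + 5940 + 40·6·33 = 13860; k=3: 7920 + 16335 + 40·33·33 = 67815; k=4: 6570 + 0 + 40·15·33 = 26370.
Minimum: 13860 at k=2.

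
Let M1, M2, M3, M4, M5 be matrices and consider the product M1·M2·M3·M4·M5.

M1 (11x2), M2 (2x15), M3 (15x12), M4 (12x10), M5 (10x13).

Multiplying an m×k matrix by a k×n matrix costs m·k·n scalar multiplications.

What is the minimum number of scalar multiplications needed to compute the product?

1146

Adjacent pairs: M1M2 = 11·2·15 = 330; M2M3 = 2·15·12 = 360; M3M4 = 15·12·10 = 1800; M4M5 = 12·10·13 = 1560.
Length 3: M1..M3: k=1: 0+360+11·2·12=624; k=2: 330+0+11·15·12=2310 → min 624 | M2..M4: k=2: 0+1800+2·15·10=2100; k=3: 360+0+2·12·10=600 → min 600 | M3..M5: k=3: 0+1560+15·12·13=3900; k=4: 1800+0+15·10·13=3750 → min 3750.
Length 4: M1..M4: k=1: 0+600+11·2·10=820; k=2: 330+1800+11·15·10=3780; k=3: 624+0+11·12·10=1944 → min 820 | M2..M5: k=2: 0+3750+2·15·13=4140; k=3: 360+1560+2·12·13=2232; k=4: 600+0+2·10·13=860 → min 860.
Length 5: M1..M5: k=1: 0+860+11·2·13=1146; k=2: 330+3750+11·15·13=6225; k=3: 624+1560+11·12·13=3900; k=4: 820+0+11·10·13=2250 → min 1146.
Optimal order: (M1·(((M2·M3)·M4)·M5)) with cost 1146.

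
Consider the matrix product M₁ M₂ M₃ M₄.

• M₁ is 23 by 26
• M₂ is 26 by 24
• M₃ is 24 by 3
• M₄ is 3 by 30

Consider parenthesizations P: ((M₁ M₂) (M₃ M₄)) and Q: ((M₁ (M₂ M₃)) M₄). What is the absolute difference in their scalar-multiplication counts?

27336

Order P = ((M₁ M₂) (M₃ M₄)): (M₁ M₂): 23×26 by 26×24 → 23×24, cost 23·26·24 = 14352; (M₃ M₄): 24×3 by 3×30 → 24×30, cost 24·3·30 = 2160; ((M₁ M₂) (M₃ M₄)): 23×24 by 24×30 → 23×30, cost 23·24·30 = 16560; cumulative 33072. Total 33072.
Order Q = ((M₁ (M₂ M₃)) M₄): (M₂ M₃): 26×24 by 24×3 → 26×3, cost 26·24·3 = 1872; (M₁ (M₂ M₃)): 23×26 by 26×3 → 23×3, cost 23·26·3 = 1794; cumulative 3666; ((M₁ (M₂ M₃)) M₄): 23×3 by 3×30 → 23×30, cost 23·3·30 = 2070; cumulative 5736. Total 5736.
Difference: |33072 − 5736| = 27336.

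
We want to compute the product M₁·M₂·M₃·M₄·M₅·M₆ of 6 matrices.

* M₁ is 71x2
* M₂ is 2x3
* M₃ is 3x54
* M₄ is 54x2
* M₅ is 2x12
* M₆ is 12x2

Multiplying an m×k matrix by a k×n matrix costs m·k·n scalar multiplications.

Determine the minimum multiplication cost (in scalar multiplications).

Adjacent pairs: M₁M₂ = 71·2·3 = 426; M₂M₃ = 2·3·54 = 324; M₃M₄ = 3·54·2 = 324; M₄M₅ = 54·2·12 = 1296; M₅M₆ = 2·12·2 = 48.
Length 3: M₁..M₃: k=1: 0+324+71·2·54=7992; k=2: 426+0+71·3·54=11928 → min 7992 | M₂..M₄: k=2: 0+324+2·3·2=336; k=3: 324+0+2·54·2=540 → min 336 | M₃..M₅: k=3: 0+1296+3·54·12=3240; k=4: 324+0+3·2·12=396 → min 396 | M₄..M₆: k=4: 0+48+54·2·2=264; k=5: 1296+0+54·12·2=2592 → min 264.
Length 4: M₁..M₄: k=1: 0+336+71·2·2=620; k=2: 426+324+71·3·2=1176; k=3: 7992+0+71·54·2=15660 → min 620 | M₂..M₅: k=2: 0+396+2·3·12=468; k=3: 324+1296+2·54·12=2916; k=4: 336+0+2·2·12=384 → min 384 | M₃..M₆: k=3: 0+264+3·54·2=588; k=4: 324+48+3·2·2=384; k=5: 396+0+3·12·2=468 → min 384.
Length 5: M₁..M₅: k=1: 0+384+71·2·12=2088; k=2: 426+396+71·3·12=3378; k=3: 7992+1296+71·54·12=55296; k=4: 620+0+71·2·12=2324 → min 2088 | M₂..M₆: k=2: 0+384+2·3·2=396; k=3: 324+264+2·54·2=804; k=4: 336+48+2·2·2=392; k=5: 384+0+2·12·2=432 → min 392.
Length 6: M₁..M₆: k=1: 0+392+71·2·2=676; k=2: 426+384+71·3·2=1236; k=3: 7992+264+71·54·2=15924; k=4: 620+48+71·2·2=952; k=5: 2088+0+71·12·2=3792 → min 676.
Optimal order: (M₁·((M₂·(M₃·M₄))·(M₅·M₆))) with cost 676.

676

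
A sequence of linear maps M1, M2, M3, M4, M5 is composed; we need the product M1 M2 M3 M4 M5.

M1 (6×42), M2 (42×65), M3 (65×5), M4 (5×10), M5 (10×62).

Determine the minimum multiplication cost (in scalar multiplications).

Adjacent pairs: M1M2 = 6·42·65 = 16380; M2M3 = 42·65·5 = 13650; M3M4 = 65·5·10 = 3250; M4M5 = 5·10·62 = 3100.
Length 3: M1..M3: k=1: 0+13650+6·42·5=14910; k=2: 16380+0+6·65·5=18330 → min 14910 | M2..M4: k=2: 0+3250+42·65·10=30550; k=3: 13650+0+42·5·10=15750 → min 15750 | M3..M5: k=3: 0+3100+65·5·62=23250; k=4: 3250+0+65·10·62=43550 → min 23250.
Length 4: M1..M4: k=1: 0+15750+6·42·10=18270; k=2: 16380+3250+6·65·10=23530; k=3: 14910+0+6·5·10=15210 → min 15210 | M2..M5: k=2: 0+23250+42·65·62=192510; k=3: 13650+3100+42·5·62=29770; k=4: 15750+0+42·10·62=41790 → min 29770.
Length 5: M1..M5: k=1: 0+29770+6·42·62=45394; k=2: 16380+23250+6·65·62=63810; k=3: 14910+3100+6·5·62=19870; k=4: 15210+0+6·10·62=18930 → min 18930.
Optimal order: (((M1 (M2 M3)) M4) M5) with cost 18930.

18930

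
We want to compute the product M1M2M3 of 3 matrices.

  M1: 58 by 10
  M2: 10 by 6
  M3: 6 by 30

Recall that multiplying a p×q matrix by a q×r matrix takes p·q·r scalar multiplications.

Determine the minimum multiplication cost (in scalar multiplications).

Order (M1(M2M3)): (M2M3): 10×6 by 6×30 → 10×30, cost 10·6·30 = 1800; (M1(M2M3)): 58×10 by 10×30 → 58×30, cost 58·10·30 = 17400; cumulative 19200. Total 19200.
Order ((M1M2)M3): (M1M2): 58×10 by 10×6 → 58×6, cost 58·10·6 = 3480; ((M1M2)M3): 58×6 by 6×30 → 58×30, cost 58·6·30 = 10440; cumulative 13920. Total 13920.
Minimum: 13920.

13920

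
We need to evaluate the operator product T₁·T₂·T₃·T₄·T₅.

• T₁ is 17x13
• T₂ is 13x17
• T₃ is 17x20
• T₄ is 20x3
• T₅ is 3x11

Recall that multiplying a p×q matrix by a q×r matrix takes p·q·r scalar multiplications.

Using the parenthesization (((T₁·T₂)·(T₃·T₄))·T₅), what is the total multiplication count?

(T₁·T₂): 17×13 by 13×17 → 17×17, cost 17·13·17 = 3757
(T₃·T₄): 17×20 by 20×3 → 17×3, cost 17·20·3 = 1020
((T₁·T₂)·(T₃·T₄)): 17×17 by 17×3 → 17×3, cost 17·17·3 = 867; cumulative 5644
(((T₁·T₂)·(T₃·T₄))·T₅): 17×3 by 3×11 → 17×11, cost 17·3·11 = 561; cumulative 6205
Total: 6205 scalar multiplications.

6205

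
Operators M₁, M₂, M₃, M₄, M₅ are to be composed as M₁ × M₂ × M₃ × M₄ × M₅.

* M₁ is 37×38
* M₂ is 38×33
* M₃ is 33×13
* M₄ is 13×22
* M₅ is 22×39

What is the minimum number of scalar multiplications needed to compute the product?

Adjacent pairs: M₁M₂ = 37·38·33 = 46398; M₂M₃ = 38·33·13 = 16302; M₃M₄ = 33·13·22 = 9438; M₄M₅ = 13·22·39 = 11154.
Length 3: M₁..M₃: k=1: 0+16302+37·38·13=34580; k=2: 46398+0+37·33·13=62271 → min 34580 | M₂..M₄: k=2: 0+9438+38·33·22=37026; k=3: 16302+0+38·13·22=27170 → min 27170 | M₃..M₅: k=3: 0+11154+33·13·39=27885; k=4: 9438+0+33·22·39=37752 → min 27885.
Length 4: M₁..M₄: k=1: 0+27170+37·38·22=58102; k=2: 46398+9438+37·33·22=82698; k=3: 34580+0+37·13·22=45162 → min 45162 | M₂..M₅: k=2: 0+27885+38·33·39=76791; k=3: 16302+11154+38·13·39=46722; k=4: 27170+0+38·22·39=59774 → min 46722.
Length 5: M₁..M₅: k=1: 0+46722+37·38·39=101556; k=2: 46398+27885+37·33·39=121902; k=3: 34580+11154+37·13·39=64493; k=4: 45162+0+37·22·39=76908 → min 64493.
Optimal order: ((M₁ × (M₂ × M₃)) × (M₄ × M₅)) with cost 64493.

64493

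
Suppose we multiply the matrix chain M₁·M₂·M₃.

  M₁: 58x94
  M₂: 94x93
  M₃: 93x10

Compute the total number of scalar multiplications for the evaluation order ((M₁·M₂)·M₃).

(M₁·M₂): 58×94 by 94×93 → 58×93, cost 58·94·93 = 507036
((M₁·M₂)·M₃): 58×93 by 93×10 → 58×10, cost 58·93·10 = 53940; cumulative 560976
Total: 560976 scalar multiplications.

560976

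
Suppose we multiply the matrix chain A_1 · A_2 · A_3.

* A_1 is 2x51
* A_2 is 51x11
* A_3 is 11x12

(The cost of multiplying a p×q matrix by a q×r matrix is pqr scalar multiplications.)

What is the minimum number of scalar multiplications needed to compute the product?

1386

Order (A_1 · (A_2 · A_3)): (A_2 · A_3): 51×11 by 11×12 → 51×12, cost 51·11·12 = 6732; (A_1 · (A_2 · A_3)): 2×51 by 51×12 → 2×12, cost 2·51·12 = 1224; cumulative 7956. Total 7956.
Order ((A_1 · A_2) · A_3): (A_1 · A_2): 2×51 by 51×11 → 2×11, cost 2·51·11 = 1122; ((A_1 · A_2) · A_3): 2×11 by 11×12 → 2×12, cost 2·11·12 = 264; cumulative 1386. Total 1386.
Minimum: 1386.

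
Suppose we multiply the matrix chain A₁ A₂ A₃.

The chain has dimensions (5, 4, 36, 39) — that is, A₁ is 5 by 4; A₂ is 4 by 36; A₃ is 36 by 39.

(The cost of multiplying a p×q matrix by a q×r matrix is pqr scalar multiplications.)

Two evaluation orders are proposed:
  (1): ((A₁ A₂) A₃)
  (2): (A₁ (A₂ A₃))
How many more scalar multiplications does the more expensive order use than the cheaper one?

1344

Order (1) = ((A₁ A₂) A₃): (A₁ A₂): 5×4 by 4×36 → 5×36, cost 5·4·36 = 720; ((A₁ A₂) A₃): 5×36 by 36×39 → 5×39, cost 5·36·39 = 7020; cumulative 7740. Total 7740.
Order (2) = (A₁ (A₂ A₃)): (A₂ A₃): 4×36 by 36×39 → 4×39, cost 4·36·39 = 5616; (A₁ (A₂ A₃)): 5×4 by 4×39 → 5×39, cost 5·4·39 = 780; cumulative 6396. Total 6396.
Difference: |7740 − 6396| = 1344.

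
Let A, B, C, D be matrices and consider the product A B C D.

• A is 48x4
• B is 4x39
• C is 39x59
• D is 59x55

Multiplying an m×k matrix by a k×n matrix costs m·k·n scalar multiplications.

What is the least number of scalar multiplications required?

Adjacent pairs: AB = 48·4·39 = 7488; BC = 4·39·59 = 9204; CD = 39·59·55 = 126555.
Length 3: A..C: k=1: 0+9204+48·4·59=20532; k=2: 7488+0+48·39·59=117936 → min 20532 | B..D: k=2: 0+126555+4·39·55=135135; k=3: 9204+0+4·59·55=22184 → min 22184.
Length 4: A..D: k=1: 0+22184+48·4·55=32744; k=2: 7488+126555+48·39·55=237003; k=3: 20532+0+48·59·55=176292 → min 32744.
Optimal order: (A ((B C) D)) with cost 32744.

32744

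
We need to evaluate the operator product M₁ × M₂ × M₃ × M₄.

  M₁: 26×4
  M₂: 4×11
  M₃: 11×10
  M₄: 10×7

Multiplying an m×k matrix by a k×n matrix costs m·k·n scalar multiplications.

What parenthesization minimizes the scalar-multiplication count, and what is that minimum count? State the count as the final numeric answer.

1448

Adjacent pairs: M₁M₂ = 26·4·11 = 1144; M₂M₃ = 4·11·10 = 440; M₃M₄ = 11·10·7 = 770.
Length 3: M₁..M₃: k=1: 0+440+26·4·10=1480; k=2: 1144+0+26·11·10=4004 → min 1480 | M₂..M₄: k=2: 0+770+4·11·7=1078; k=3: 440+0+4·10·7=720 → min 720.
Length 4: M₁..M₄: k=1: 0+720+26·4·7=1448; k=2: 1144+770+26·11·7=3916; k=3: 1480+0+26·10·7=3300 → min 1448.
Optimal parenthesization: (M₁ × ((M₂ × M₃) × M₄)) with cost 1448.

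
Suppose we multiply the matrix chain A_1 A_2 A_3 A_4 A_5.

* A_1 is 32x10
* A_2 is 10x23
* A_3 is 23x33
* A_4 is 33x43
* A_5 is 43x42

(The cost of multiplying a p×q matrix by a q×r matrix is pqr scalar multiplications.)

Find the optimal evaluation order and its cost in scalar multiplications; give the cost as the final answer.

Adjacent pairs: A_1A_2 = 32·10·23 = 7360; A_2A_3 = 10·23·33 = 7590; A_3A_4 = 23·33·43 = 32637; A_4A_5 = 33·43·42 = 59598.
Length 3: A_1..A_3: k=1: 0+7590+32·10·33=18150; k=2: 7360+0+32·23·33=31648 → min 18150 | A_2..A_4: k=2: 0+32637+10·23·43=42527; k=3: 7590+0+10·33·43=21780 → min 21780 | A_3..A_5: k=3: 0+59598+23·33·42=91476; k=4: 32637+0+23·43·42=74175 → min 74175.
Length 4: A_1..A_4: k=1: 0+21780+32·10·43=35540; k=2: 7360+32637+32·23·43=71645; k=3: 18150+0+32·33·43=63558 → min 35540 | A_2..A_5: k=2: 0+74175+10·23·42=83835; k=3: 7590+59598+10·33·42=81048; k=4: 21780+0+10·43·42=39840 → min 39840.
Length 5: A_1..A_5: k=1: 0+39840+32·10·42=53280; k=2: 7360+74175+32·23·42=112447; k=3: 18150+59598+32·33·42=122100; k=4: 35540+0+32·43·42=93332 → min 53280.
Optimal parenthesization: (A_1 (((A_2 A_3) A_4) A_5)) with cost 53280.

53280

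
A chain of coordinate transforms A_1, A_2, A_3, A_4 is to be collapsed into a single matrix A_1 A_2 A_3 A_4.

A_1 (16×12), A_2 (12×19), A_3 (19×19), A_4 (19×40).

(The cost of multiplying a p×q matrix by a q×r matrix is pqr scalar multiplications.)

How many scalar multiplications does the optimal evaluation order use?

20140

Adjacent pairs: A_1A_2 = 16·12·19 = 3648; A_2A_3 = 12·19·19 = 4332; A_3A_4 = 19·19·40 = 14440.
Length 3: A_1..A_3: k=1: 0+4332+16·12·19=7980; k=2: 3648+0+16·19·19=9424 → min 7980 | A_2..A_4: k=2: 0+14440+12·19·40=23560; k=3: 4332+0+12·19·40=13452 → min 13452.
Length 4: A_1..A_4: k=1: 0+13452+16·12·40=21132; k=2: 3648+14440+16·19·40=30248; k=3: 7980+0+16·19·40=20140 → min 20140.
Optimal order: ((A_1 (A_2 A_3)) A_4) with cost 20140.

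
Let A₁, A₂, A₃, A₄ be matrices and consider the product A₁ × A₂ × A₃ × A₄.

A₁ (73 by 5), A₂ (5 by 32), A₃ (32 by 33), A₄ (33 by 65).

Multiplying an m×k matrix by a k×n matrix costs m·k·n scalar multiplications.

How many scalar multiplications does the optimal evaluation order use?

Adjacent pairs: A₁A₂ = 73·5·32 = 11680; A₂A₃ = 5·32·33 = 5280; A₃A₄ = 32·33·65 = 68640.
Length 3: A₁..A₃: k=1: 0+5280+73·5·33=17325; k=2: 11680+0+73·32·33=88768 → min 17325 | A₂..A₄: k=2: 0+68640+5·32·65=79040; k=3: 5280+0+5·33·65=16005 → min 16005.
Length 4: A₁..A₄: k=1: 0+16005+73·5·65=39730; k=2: 11680+68640+73·32·65=232160; k=3: 17325+0+73·33·65=173910 → min 39730.
Optimal order: (A₁ × ((A₂ × A₃) × A₄)) with cost 39730.

39730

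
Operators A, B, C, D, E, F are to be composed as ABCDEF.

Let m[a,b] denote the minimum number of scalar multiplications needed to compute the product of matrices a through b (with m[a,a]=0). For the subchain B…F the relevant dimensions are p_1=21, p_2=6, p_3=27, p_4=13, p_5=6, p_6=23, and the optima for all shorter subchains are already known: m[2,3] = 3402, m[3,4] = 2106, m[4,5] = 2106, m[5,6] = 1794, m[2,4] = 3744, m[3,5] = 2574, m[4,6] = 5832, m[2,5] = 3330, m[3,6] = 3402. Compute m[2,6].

m[2,6] = min over k∈[2,5] of m[2,k]+m[k+1,6]+p_{1}·p_k·p_{6}.
k=2: 0 + 3402 + 21·6·23 = 6300; k=3: 3402 + 5832 + 21·27·23 = 22275; k=4: 3744 + 1794 + 21·13·23 = 11817; k=5: 3330 + 0 + 21·6·23 = 6228.
Minimum: 6228 at k=5.

6228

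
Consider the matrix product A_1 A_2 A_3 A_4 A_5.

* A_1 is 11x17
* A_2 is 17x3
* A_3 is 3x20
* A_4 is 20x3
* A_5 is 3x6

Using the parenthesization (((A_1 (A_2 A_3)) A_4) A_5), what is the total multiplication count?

5618

(A_2 A_3): 17×3 by 3×20 → 17×20, cost 17·3·20 = 1020
(A_1 (A_2 A_3)): 11×17 by 17×20 → 11×20, cost 11·17·20 = 3740; cumulative 4760
((A_1 (A_2 A_3)) A_4): 11×20 by 20×3 → 11×3, cost 11·20·3 = 660; cumulative 5420
(((A_1 (A_2 A_3)) A_4) A_5): 11×3 by 3×6 → 11×6, cost 11·3·6 = 198; cumulative 5618
Total: 5618 scalar multiplications.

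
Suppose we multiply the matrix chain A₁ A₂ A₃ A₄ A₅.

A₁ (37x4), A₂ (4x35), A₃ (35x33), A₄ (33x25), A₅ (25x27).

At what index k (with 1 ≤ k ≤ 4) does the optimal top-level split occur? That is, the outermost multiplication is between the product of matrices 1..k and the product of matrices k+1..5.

Adjacent pairs: A₁A₂ = 37·4·35 = 5180; A₂A₃ = 4·35·33 = 4620; A₃A₄ = 35·33·25 = 28875; A₄A₅ = 33·25·27 = 22275.
Length 3: A₁..A₃: k=1: 0+4620+37·4·33=9504; k=2: 5180+0+37·35·33=47915 → min 9504 | A₂..A₄: k=2: 0+28875+4·35·25=32375; k=3: 4620+0+4·33·25=7920 → min 7920 | A₃..A₅: k=3: 0+22275+35·33·27=53460; k=4: 28875+0+35·25·27=52500 → min 52500.
Length 4: A₁..A₄: k=1: 0+7920+37·4·25=11620; k=2: 5180+28875+37·35·25=66430; k=3: 9504+0+37·33·25=40029 → min 11620 | A₂..A₅: k=2: 0+52500+4·35·27=56280; k=3: 4620+22275+4·33·27=30459; k=4: 7920+0+4·25·27=10620 → min 10620.
Top-level splits: k=1: (A₁..A₁)·(A₂..A₅) → 0+10620+37·4·27 = 14616; k=2: (A₁..A₂)·(A₃..A₅) → 5180+52500+37·35·27 = 92645; k=3: (A₁..A₃)·(A₄..A₅) → 9504+22275+37·33·27 = 64746; k=4: (A₁..A₄)·(A₅..A₅) → 11620+0+37·25·27 = 36595.
Best split is after A₁, i.e. k = 1.

1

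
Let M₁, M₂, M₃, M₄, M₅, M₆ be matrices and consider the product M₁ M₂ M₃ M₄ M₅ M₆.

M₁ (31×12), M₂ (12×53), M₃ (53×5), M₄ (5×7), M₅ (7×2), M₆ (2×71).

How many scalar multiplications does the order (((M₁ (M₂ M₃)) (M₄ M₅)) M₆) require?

9822

(M₂ M₃): 12×53 by 53×5 → 12×5, cost 12·53·5 = 3180
(M₁ (M₂ M₃)): 31×12 by 12×5 → 31×5, cost 31·12·5 = 1860; cumulative 5040
(M₄ M₅): 5×7 by 7×2 → 5×2, cost 5·7·2 = 70
((M₁ (M₂ M₃)) (M₄ M₅)): 31×5 by 5×2 → 31×2, cost 31·5·2 = 310; cumulative 5420
(((M₁ (M₂ M₃)) (M₄ M₅)) M₆): 31×2 by 2×71 → 31×71, cost 31·2·71 = 4402; cumulative 9822
Total: 9822 scalar multiplications.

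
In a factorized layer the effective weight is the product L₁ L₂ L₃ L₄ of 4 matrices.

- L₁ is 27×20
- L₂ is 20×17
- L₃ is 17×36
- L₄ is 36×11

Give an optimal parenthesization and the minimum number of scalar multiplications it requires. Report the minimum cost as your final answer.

Adjacent pairs: L₁L₂ = 27·20·17 = 9180; L₂L₃ = 20·17·36 = 12240; L₃L₄ = 17·36·11 = 6732.
Length 3: L₁..L₃: k=1: 0+12240+27·20·36=31680; k=2: 9180+0+27·17·36=25704 → min 25704 | L₂..L₄: k=2: 0+6732+20·17·11=10472; k=3: 12240+0+20·36·11=20160 → min 10472.
Length 4: L₁..L₄: k=1: 0+10472+27·20·11=16412; k=2: 9180+6732+27·17·11=20961; k=3: 25704+0+27·36·11=36396 → min 16412.
Optimal parenthesization: (L₁ (L₂ (L₃ L₄))) with cost 16412.

16412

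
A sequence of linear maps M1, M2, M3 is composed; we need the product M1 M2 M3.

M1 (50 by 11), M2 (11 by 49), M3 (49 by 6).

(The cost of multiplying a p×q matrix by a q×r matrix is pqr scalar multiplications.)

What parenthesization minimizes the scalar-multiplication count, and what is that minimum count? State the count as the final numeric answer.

6534

(M1 (M2 M3)): cost 6534.
((M1 M2) M3): cost 41650.
Optimal: (M1 (M2 M3)) with cost 6534.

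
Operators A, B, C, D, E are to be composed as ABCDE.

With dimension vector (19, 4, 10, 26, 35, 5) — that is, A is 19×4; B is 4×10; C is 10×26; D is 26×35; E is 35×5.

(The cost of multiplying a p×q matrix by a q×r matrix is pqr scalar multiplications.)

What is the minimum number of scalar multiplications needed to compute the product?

5760

Adjacent pairs: AB = 19·4·10 = 760; BC = 4·10·26 = 1040; CD = 10·26·35 = 9100; DE = 26·35·5 = 4550.
Length 3: A..C: k=1: 0+1040+19·4·26=3016; k=2: 760+0+19·10·26=5700 → min 3016 | B..D: k=2: 0+9100+4·10·35=10500; k=3: 1040+0+4·26·35=4680 → min 4680 | C..E: k=3: 0+4550+10·26·5=5850; k=4: 9100+0+10·35·5=10850 → min 5850.
Length 4: A..D: k=1: 0+4680+19·4·35=7340; k=2: 760+9100+19·10·35=16510; k=3: 3016+0+19·26·35=20306 → min 7340 | B..E: k=2: 0+5850+4·10·5=6050; k=3: 1040+4550+4·26·5=6110; k=4: 4680+0+4·35·5=5380 → min 5380.
Length 5: A..E: k=1: 0+5380+19·4·5=5760; k=2: 760+5850+19·10·5=7560; k=3: 3016+4550+19·26·5=10036; k=4: 7340+0+19·35·5=10665 → min 5760.
Optimal order: (A(((BC)D)E)) with cost 5760.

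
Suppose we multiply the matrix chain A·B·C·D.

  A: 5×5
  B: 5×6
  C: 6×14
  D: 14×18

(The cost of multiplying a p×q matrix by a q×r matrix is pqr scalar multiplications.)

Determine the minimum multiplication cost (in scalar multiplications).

Adjacent pairs: AB = 5·5·6 = 150; BC = 5·6·14 = 420; CD = 6·14·18 = 1512.
Length 3: A..C: k=1: 0+420+5·5·14=770; k=2: 150+0+5·6·14=570 → min 570 | B..D: k=2: 0+1512+5·6·18=2052; k=3: 420+0+5·14·18=1680 → min 1680.
Length 4: A..D: k=1: 0+1680+5·5·18=2130; k=2: 150+1512+5·6·18=2202; k=3: 570+0+5·14·18=1830 → min 1830.
Optimal order: (((A·B)·C)·D) with cost 1830.

1830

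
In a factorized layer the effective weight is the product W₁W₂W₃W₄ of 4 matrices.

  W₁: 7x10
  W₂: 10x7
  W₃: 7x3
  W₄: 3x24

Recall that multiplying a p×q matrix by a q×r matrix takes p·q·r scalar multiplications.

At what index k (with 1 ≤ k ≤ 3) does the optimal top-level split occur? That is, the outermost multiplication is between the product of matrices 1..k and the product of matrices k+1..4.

Adjacent pairs: W₁W₂ = 7·10·7 = 490; W₂W₃ = 10·7·3 = 210; W₃W₄ = 7·3·24 = 504.
Length 3: W₁..W₃: k=1: 0+210+7·10·3=420; k=2: 490+0+7·7·3=637 → min 420 | W₂..W₄: k=2: 0+504+10·7·24=2184; k=3: 210+0+10·3·24=930 → min 930.
Top-level splits: k=1: (W₁..W₁)·(W₂..W₄) → 0+930+7·10·24 = 2610; k=2: (W₁..W₂)·(W₃..W₄) → 490+504+7·7·24 = 2170; k=3: (W₁..W₃)·(W₄..W₄) → 420+0+7·3·24 = 924.
Best split is after W₃, i.e. k = 3.

3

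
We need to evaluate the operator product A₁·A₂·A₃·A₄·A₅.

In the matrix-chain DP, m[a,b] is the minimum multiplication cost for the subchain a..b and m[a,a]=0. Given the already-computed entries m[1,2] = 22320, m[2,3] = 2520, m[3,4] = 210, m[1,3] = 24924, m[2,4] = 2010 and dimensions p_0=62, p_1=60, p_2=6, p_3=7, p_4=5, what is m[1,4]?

20610

m[1,4] = min over k∈[1,3] of m[1,k]+m[k+1,4]+p_{0}·p_k·p_{4}.
k=1: 0 + 2010 + 62·60·5 = 20610; k=2: 22320 + 210 + 62·6·5 = 24390; k=3: 24924 + 0 + 62·7·5 = 27094.
Minimum: 20610 at k=1.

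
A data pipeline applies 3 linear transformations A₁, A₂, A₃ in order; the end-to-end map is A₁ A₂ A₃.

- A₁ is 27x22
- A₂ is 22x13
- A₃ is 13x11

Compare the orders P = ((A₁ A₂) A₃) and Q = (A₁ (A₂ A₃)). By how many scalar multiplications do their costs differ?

1903

Order P = ((A₁ A₂) A₃): (A₁ A₂): 27×22 by 22×13 → 27×13, cost 27·22·13 = 7722; ((A₁ A₂) A₃): 27×13 by 13×11 → 27×11, cost 27·13·11 = 3861; cumulative 11583. Total 11583.
Order Q = (A₁ (A₂ A₃)): (A₂ A₃): 22×13 by 13×11 → 22×11, cost 22·13·11 = 3146; (A₁ (A₂ A₃)): 27×22 by 22×11 → 27×11, cost 27·22·11 = 6534; cumulative 9680. Total 9680.
Difference: |11583 − 9680| = 1903.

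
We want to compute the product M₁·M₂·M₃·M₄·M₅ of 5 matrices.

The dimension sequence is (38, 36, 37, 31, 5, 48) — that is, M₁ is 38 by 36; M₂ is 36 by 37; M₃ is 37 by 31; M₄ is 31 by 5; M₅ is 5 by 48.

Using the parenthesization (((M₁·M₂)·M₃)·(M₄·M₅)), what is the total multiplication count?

(M₁·M₂): 38×36 by 36×37 → 38×37, cost 38·36·37 = 50616
((M₁·M₂)·M₃): 38×37 by 37×31 → 38×31, cost 38·37·31 = 43586; cumulative 94202
(M₄·M₅): 31×5 by 5×48 → 31×48, cost 31·5·48 = 7440
(((M₁·M₂)·M₃)·(M₄·M₅)): 38×31 by 31×48 → 38×48, cost 38·31·48 = 56544; cumulative 158186
Total: 158186 scalar multiplications.

158186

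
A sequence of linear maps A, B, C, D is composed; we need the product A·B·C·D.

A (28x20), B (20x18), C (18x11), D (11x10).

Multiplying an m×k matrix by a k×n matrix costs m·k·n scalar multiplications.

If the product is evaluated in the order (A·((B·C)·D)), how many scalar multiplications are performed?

(B·C): 20×18 by 18×11 → 20×11, cost 20·18·11 = 3960
((B·C)·D): 20×11 by 11×10 → 20×10, cost 20·11·10 = 2200; cumulative 6160
(A·((B·C)·D)): 28×20 by 20×10 → 28×10, cost 28·20·10 = 5600; cumulative 11760
Total: 11760 scalar multiplications.

11760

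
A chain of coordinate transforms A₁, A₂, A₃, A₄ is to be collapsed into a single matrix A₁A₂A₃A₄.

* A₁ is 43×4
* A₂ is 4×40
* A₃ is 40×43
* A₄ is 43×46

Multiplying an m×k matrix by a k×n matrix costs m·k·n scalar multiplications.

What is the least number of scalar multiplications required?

Adjacent pairs: A₁A₂ = 43·4·40 = 6880; A₂A₃ = 4·40·43 = 6880; A₃A₄ = 40·43·46 = 79120.
Length 3: A₁..A₃: k=1: 0+6880+43·4·43=14276; k=2: 6880+0+43·40·43=80840 → min 14276 | A₂..A₄: k=2: 0+79120+4·40·46=86480; k=3: 6880+0+4·43·46=14792 → min 14792.
Length 4: A₁..A₄: k=1: 0+14792+43·4·46=22704; k=2: 6880+79120+43·40·46=165120; k=3: 14276+0+43·43·46=99330 → min 22704.
Optimal order: (A₁((A₂A₃)A₄)) with cost 22704.

22704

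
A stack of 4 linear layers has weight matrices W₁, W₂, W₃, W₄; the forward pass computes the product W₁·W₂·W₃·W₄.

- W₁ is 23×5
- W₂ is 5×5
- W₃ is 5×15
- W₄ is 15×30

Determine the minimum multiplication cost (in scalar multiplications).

Adjacent pairs: W₁W₂ = 23·5·5 = 575; W₂W₃ = 5·5·15 = 375; W₃W₄ = 5·15·30 = 2250.
Length 3: W₁..W₃: k=1: 0+375+23·5·15=2100; k=2: 575+0+23·5·15=2300 → min 2100 | W₂..W₄: k=2: 0+2250+5·5·30=3000; k=3: 375+0+5·15·30=2625 → min 2625.
Length 4: W₁..W₄: k=1: 0+2625+23·5·30=6075; k=2: 575+2250+23·5·30=6275; k=3: 2100+0+23·15·30=12450 → min 6075.
Optimal order: (W₁·((W₂·W₃)·W₄)) with cost 6075.

6075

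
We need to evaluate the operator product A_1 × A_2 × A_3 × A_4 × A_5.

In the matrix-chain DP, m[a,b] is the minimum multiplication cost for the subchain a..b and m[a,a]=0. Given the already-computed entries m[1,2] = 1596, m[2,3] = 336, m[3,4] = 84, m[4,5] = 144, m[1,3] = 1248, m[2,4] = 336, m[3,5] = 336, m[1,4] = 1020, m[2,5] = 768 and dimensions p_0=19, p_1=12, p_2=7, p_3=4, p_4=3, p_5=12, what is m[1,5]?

m[1,5] = min over k∈[1,4] of m[1,k]+m[k+1,5]+p_{0}·p_k·p_{5}.
k=1: 0 + 768 + 19·12·12 = 3504; k=2: 1596 + 336 + 19·7·12 = 3528; k=3: 1248 + 144 + 19·4·12 = 2304; k=4: 1020 + 0 + 19·3·12 = 1704.
Minimum: 1704 at k=4.

1704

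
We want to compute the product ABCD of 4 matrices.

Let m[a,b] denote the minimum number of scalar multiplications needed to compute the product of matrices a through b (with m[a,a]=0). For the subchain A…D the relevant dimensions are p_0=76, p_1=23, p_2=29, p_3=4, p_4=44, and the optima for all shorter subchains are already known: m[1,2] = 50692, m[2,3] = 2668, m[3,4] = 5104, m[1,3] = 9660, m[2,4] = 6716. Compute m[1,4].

m[1,4] = min over k∈[1,3] of m[1,k]+m[k+1,4]+p_{0}·p_k·p_{4}.
k=1: 0 + 6716 + 76·23·44 = 83628; k=2: 50692 + 5104 + 76·29·44 = 152772; k=3: 9660 + 0 + 76·4·44 = 23036.
Minimum: 23036 at k=3.

23036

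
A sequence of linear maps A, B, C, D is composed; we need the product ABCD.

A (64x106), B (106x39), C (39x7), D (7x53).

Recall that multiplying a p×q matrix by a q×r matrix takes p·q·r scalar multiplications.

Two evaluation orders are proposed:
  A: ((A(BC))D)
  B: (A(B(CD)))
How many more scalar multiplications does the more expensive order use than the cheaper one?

Order A = ((A(BC))D): (BC): 106×39 by 39×7 → 106×7, cost 106·39·7 = 28938; (A(BC)): 64×106 by 106×7 → 64×7, cost 64·106·7 = 47488; cumulative 76426; ((A(BC))D): 64×7 by 7×53 → 64×53, cost 64·7·53 = 23744; cumulative 100170. Total 100170.
Order B = (A(B(CD))): (CD): 39×7 by 7×53 → 39×53, cost 39·7·53 = 14469; (B(CD)): 106×39 by 39×53 → 106×53, cost 106·39·53 = 219102; cumulative 233571; (A(B(CD))): 64×106 by 106×53 → 64×53, cost 64·106·53 = 359552; cumulative 593123. Total 593123.
Difference: |100170 − 593123| = 492953.

492953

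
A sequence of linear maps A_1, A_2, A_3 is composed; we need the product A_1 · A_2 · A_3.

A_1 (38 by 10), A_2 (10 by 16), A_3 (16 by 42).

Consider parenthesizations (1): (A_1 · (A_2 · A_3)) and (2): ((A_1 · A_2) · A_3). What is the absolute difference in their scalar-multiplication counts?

8936

Order (1) = (A_1 · (A_2 · A_3)): (A_2 · A_3): 10×16 by 16×42 → 10×42, cost 10·16·42 = 6720; (A_1 · (A_2 · A_3)): 38×10 by 10×42 → 38×42, cost 38·10·42 = 15960; cumulative 22680. Total 22680.
Order (2) = ((A_1 · A_2) · A_3): (A_1 · A_2): 38×10 by 10×16 → 38×16, cost 38·10·16 = 6080; ((A_1 · A_2) · A_3): 38×16 by 16×42 → 38×42, cost 38·16·42 = 25536; cumulative 31616. Total 31616.
Difference: |22680 − 31616| = 8936.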